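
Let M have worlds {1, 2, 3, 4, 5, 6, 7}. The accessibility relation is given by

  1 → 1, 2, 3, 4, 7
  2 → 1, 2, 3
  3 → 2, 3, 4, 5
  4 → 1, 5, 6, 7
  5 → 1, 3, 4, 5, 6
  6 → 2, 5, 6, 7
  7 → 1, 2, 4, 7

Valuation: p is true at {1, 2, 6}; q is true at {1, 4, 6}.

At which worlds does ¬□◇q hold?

∅

1: □◇q is T. ✗
2: □◇q is T. ✗
3: □◇q is T. ✗
4: □◇q is T. ✗
5: □◇q is T. ✗
6: □◇q is T. ✗
7: □◇q is T. ✗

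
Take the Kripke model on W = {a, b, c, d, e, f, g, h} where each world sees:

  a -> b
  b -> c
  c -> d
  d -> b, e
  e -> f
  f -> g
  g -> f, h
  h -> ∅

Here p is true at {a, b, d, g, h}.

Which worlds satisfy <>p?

a: successors {b}; p there: b:T. ✓
b: successors {c}; p there: c:F. ✗
c: successors {d}; p there: d:T. ✓
d: successors {b, e}; p there: b:T, e:F. ✓
e: successors {f}; p there: f:F. ✗
f: successors {g}; p there: g:T. ✓
g: successors {f, h}; p there: f:F, h:T. ✓
h: no successors, so <>p fails. ✗

{a, c, d, f, g}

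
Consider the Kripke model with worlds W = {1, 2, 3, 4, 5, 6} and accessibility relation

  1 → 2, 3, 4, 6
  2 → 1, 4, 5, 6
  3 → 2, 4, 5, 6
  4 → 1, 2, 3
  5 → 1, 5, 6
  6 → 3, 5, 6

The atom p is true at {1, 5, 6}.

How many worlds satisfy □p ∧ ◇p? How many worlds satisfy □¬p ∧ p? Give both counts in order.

1 and 0

For □p ∧ ◇p:
1: □p is F, ◇p is T. ✗
2: □p is F, ◇p is T. ✗
3: □p is F, ◇p is T. ✗
4: □p is F, ◇p is T. ✗
5: □p is T, ◇p is T. ✓
6: □p is F, ◇p is T. ✗
— 1 world.
For □¬p ∧ p:
1: □¬p is F, p is T. ✗
2: □¬p is F, p is F. ✗
3: □¬p is F, p is F. ✗
4: □¬p is F, p is F. ✗
5: □¬p is F, p is T. ✗
6: □¬p is F, p is T. ✗
— 0 worlds.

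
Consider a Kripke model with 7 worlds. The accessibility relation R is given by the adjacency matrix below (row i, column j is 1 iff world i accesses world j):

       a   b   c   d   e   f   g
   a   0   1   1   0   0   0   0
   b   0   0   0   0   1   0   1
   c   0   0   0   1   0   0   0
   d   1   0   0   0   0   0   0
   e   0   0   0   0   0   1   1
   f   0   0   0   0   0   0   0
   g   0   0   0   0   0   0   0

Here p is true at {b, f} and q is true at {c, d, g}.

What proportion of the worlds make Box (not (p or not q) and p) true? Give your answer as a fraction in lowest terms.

a: successors {b, c}; not (p or not q) and p there: b:F, c:F. ✗
b: successors {e, g}; not (p or not q) and p there: e:F, g:F. ✗
c: successors {d}; not (p or not q) and p there: d:F. ✗
d: successors {a}; not (p or not q) and p there: a:F. ✗
e: successors {f, g}; not (p or not q) and p there: f:F, g:F. ✗
f: no successors, so Box (not (p or not q) and p) holds vacuously. ✓
g: no successors, so Box (not (p or not q) and p) holds vacuously. ✓
That's 2 of 7 worlds, so 2/7.

2/7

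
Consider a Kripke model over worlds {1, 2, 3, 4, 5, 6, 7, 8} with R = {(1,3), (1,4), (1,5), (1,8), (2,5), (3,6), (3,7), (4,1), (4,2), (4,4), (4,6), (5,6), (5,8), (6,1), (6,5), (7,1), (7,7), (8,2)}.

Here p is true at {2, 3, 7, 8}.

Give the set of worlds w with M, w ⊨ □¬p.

{2, 6}

1: successors {3, 4, 5, 8}; ¬p there: 3:F, 4:T, 5:T, 8:F. ✗
2: successors {5}; ¬p there: 5:T. ✓
3: successors {6, 7}; ¬p there: 6:T, 7:F. ✗
4: successors {1, 2, 4, 6}; ¬p there: 1:T, 2:F, 4:T, 6:T. ✗
5: successors {6, 8}; ¬p there: 6:T, 8:F. ✗
6: successors {1, 5}; ¬p there: 1:T, 5:T. ✓
7: successors {1, 7}; ¬p there: 1:T, 7:F. ✗
8: successors {2}; ¬p there: 2:F. ✗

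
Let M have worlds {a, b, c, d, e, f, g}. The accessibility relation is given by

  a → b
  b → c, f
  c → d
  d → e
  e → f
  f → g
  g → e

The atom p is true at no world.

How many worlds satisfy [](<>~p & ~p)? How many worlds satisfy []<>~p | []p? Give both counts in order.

7 and 7

For [](<>~p & ~p):
a: successors {b}; <>~p & ~p there: b:T. ✓
b: successors {c, f}; <>~p & ~p there: c:T, f:T. ✓
c: successors {d}; <>~p & ~p there: d:T. ✓
d: successors {e}; <>~p & ~p there: e:T. ✓
e: successors {f}; <>~p & ~p there: f:T. ✓
f: successors {g}; <>~p & ~p there: g:T. ✓
g: successors {e}; <>~p & ~p there: e:T. ✓
— 7 worlds.
For []<>~p | []p:
a: []<>~p is T, []p is F. ✓
b: []<>~p is T, []p is F. ✓
c: []<>~p is T, []p is F. ✓
d: []<>~p is T, []p is F. ✓
e: []<>~p is T, []p is F. ✓
f: []<>~p is T, []p is F. ✓
g: []<>~p is T, []p is F. ✓
— 7 worlds.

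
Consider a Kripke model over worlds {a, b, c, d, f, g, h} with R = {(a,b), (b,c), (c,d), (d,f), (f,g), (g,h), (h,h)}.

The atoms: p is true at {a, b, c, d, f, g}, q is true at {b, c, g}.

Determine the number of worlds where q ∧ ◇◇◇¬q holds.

2

a: q is F, ◇◇◇¬q is T. ✗
b: q is T, ◇◇◇¬q is T. ✓
c: q is T, ◇◇◇¬q is F. ✗
d: q is F, ◇◇◇¬q is T. ✗
f: q is F, ◇◇◇¬q is T. ✗
g: q is T, ◇◇◇¬q is T. ✓
h: q is F, ◇◇◇¬q is T. ✗
Satisfying worlds: {b, g}.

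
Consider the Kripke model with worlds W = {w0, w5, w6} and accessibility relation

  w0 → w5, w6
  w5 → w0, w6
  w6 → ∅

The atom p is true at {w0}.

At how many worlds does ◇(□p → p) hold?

2

w0: successors {w5, w6}; □p → p there: w5:T, w6:F. ✓
w5: successors {w0, w6}; □p → p there: w0:T, w6:F. ✓
w6: no successors, so ◇(□p → p) fails. ✗
Satisfying worlds: {w0, w5}.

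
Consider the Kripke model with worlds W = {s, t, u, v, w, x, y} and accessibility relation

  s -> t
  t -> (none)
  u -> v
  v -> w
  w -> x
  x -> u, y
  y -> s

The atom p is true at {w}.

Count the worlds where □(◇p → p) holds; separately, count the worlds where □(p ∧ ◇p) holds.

For □(◇p → p):
s: successors {t}; ◇p → p there: t:T. ✓
t: no successors, so □(◇p → p) holds vacuously. ✓
u: successors {v}; ◇p → p there: v:F. ✗
v: successors {w}; ◇p → p there: w:T. ✓
w: successors {x}; ◇p → p there: x:T. ✓
x: successors {u, y}; ◇p → p there: u:T, y:T. ✓
y: successors {s}; ◇p → p there: s:T. ✓
— 6 worlds.
For □(p ∧ ◇p):
s: successors {t}; p ∧ ◇p there: t:F. ✗
t: no successors, so □(p ∧ ◇p) holds vacuously. ✓
u: successors {v}; p ∧ ◇p there: v:F. ✗
v: successors {w}; p ∧ ◇p there: w:F. ✗
w: successors {x}; p ∧ ◇p there: x:F. ✗
x: successors {u, y}; p ∧ ◇p there: u:F, y:F. ✗
y: successors {s}; p ∧ ◇p there: s:F. ✗
— 1 world.

6 and 1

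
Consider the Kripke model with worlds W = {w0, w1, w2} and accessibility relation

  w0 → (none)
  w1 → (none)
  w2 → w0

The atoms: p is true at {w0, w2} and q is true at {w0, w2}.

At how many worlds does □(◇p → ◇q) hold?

3

w0: no successors, so □(◇p → ◇q) holds vacuously. ✓
w1: no successors, so □(◇p → ◇q) holds vacuously. ✓
w2: successors {w0}; ◇p → ◇q there: w0:T. ✓
Satisfying worlds: {w0, w1, w2}.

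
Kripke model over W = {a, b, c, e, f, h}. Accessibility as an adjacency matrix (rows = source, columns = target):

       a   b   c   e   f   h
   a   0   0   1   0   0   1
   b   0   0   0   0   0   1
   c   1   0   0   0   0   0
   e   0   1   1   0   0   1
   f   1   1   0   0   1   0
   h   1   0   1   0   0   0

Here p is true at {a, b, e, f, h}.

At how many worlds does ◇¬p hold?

3

a: successors {c, h}; ¬p there: c:T, h:F. ✓
b: successors {h}; ¬p there: h:F. ✗
c: successors {a}; ¬p there: a:F. ✗
e: successors {b, c, h}; ¬p there: b:F, c:T, h:F. ✓
f: successors {a, b, f}; ¬p there: a:F, b:F, f:F. ✗
h: successors {a, c}; ¬p there: a:F, c:T. ✓
Satisfying worlds: {a, e, h}.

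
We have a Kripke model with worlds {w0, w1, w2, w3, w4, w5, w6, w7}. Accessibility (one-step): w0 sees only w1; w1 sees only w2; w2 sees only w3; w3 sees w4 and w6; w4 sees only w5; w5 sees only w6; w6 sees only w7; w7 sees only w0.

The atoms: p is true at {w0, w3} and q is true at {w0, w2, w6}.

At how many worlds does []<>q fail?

w0: successors {w1}; <>q there: w1:T. ✓
w1: successors {w2}; <>q there: w2:F. ✗
w2: successors {w3}; <>q there: w3:T. ✓
w3: successors {w4, w6}; <>q there: w4:F, w6:F. ✗
w4: successors {w5}; <>q there: w5:T. ✓
w5: successors {w6}; <>q there: w6:F. ✗
w6: successors {w7}; <>q there: w7:T. ✓
w7: successors {w0}; <>q there: w0:F. ✗
Satisfying worlds: {w0, w2, w4, w6}.
So []<>q fails at the other 4 worlds.

4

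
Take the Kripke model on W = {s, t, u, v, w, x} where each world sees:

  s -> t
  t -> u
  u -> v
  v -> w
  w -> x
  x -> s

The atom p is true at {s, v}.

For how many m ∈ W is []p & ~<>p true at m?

0

s: []p is F, ~<>p is T. ✗
t: []p is F, ~<>p is T. ✗
u: []p is T, ~<>p is F. ✗
v: []p is F, ~<>p is T. ✗
w: []p is F, ~<>p is T. ✗
x: []p is T, ~<>p is F. ✗
Satisfying worlds: ∅.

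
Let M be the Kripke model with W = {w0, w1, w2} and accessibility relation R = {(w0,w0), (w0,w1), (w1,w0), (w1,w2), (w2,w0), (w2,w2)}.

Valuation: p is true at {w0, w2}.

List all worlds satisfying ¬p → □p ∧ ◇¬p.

w0: ¬p is F, □p ∧ ◇¬p is F. ✓
w1: ¬p is T, □p ∧ ◇¬p is F. ✗
w2: ¬p is F, □p ∧ ◇¬p is F. ✓

{w0, w2}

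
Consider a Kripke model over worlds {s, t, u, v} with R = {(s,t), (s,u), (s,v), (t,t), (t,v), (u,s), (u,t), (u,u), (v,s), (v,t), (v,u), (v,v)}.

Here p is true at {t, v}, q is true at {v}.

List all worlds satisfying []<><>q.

{s, t, u, v}

s: successors {t, u, v}; <><>q there: t:T, u:T, v:T. ✓
t: successors {t, v}; <><>q there: t:T, v:T. ✓
u: successors {s, t, u}; <><>q there: s:T, t:T, u:T. ✓
v: successors {s, t, u, v}; <><>q there: s:T, t:T, u:T, v:T. ✓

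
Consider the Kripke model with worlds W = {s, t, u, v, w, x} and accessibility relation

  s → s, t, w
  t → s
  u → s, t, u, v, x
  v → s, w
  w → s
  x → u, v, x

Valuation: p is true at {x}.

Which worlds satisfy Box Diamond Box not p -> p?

s: Box Diamond Box not p is T, p is F. ✗
t: Box Diamond Box not p is T, p is F. ✗
u: Box Diamond Box not p is T, p is F. ✗
v: Box Diamond Box not p is T, p is F. ✗
w: Box Diamond Box not p is T, p is F. ✗
x: Box Diamond Box not p is T, p is T. ✓

{x}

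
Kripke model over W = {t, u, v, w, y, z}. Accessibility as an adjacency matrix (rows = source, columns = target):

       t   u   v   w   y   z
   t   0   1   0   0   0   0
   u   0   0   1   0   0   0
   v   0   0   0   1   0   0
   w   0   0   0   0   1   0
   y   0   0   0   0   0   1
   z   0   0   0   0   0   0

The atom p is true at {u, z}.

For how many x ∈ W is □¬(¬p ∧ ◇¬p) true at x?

4

t: successors {u}; ¬(¬p ∧ ◇¬p) there: u:T. ✓
u: successors {v}; ¬(¬p ∧ ◇¬p) there: v:F. ✗
v: successors {w}; ¬(¬p ∧ ◇¬p) there: w:F. ✗
w: successors {y}; ¬(¬p ∧ ◇¬p) there: y:T. ✓
y: successors {z}; ¬(¬p ∧ ◇¬p) there: z:T. ✓
z: no successors, so □¬(¬p ∧ ◇¬p) holds vacuously. ✓
Satisfying worlds: {t, w, y, z}.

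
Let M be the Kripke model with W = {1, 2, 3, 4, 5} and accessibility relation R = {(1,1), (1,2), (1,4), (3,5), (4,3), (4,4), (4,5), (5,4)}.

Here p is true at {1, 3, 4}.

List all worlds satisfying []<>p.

{2, 3, 5}

1: successors {1, 2, 4}; <>p there: 1:T, 2:F, 4:T. ✗
2: no successors, so []<>p holds vacuously. ✓
3: successors {5}; <>p there: 5:T. ✓
4: successors {3, 4, 5}; <>p there: 3:F, 4:T, 5:T. ✗
5: successors {4}; <>p there: 4:T. ✓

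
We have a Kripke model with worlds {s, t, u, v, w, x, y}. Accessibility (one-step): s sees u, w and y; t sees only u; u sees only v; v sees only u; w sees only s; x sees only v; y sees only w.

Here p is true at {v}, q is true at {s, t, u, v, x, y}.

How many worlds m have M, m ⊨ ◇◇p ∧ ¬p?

s: ◇◇p is T, ¬p is T. ✓
t: ◇◇p is T, ¬p is T. ✓
u: ◇◇p is F, ¬p is T. ✗
v: ◇◇p is T, ¬p is F. ✗
w: ◇◇p is F, ¬p is T. ✗
x: ◇◇p is F, ¬p is T. ✗
y: ◇◇p is F, ¬p is T. ✗
Satisfying worlds: {s, t}.

2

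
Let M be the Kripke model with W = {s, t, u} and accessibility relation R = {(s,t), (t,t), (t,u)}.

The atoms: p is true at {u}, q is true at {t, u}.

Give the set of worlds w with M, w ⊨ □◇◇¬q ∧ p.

s: □◇◇¬q is F, p is F. ✗
t: □◇◇¬q is F, p is F. ✗
u: □◇◇¬q is T, p is T. ✓

{u}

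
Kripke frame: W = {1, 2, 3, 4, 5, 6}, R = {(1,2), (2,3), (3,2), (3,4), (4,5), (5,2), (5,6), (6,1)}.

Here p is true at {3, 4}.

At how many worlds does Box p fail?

5

1: successors {2}; p there: 2:F. ✗
2: successors {3}; p there: 3:T. ✓
3: successors {2, 4}; p there: 2:F, 4:T. ✗
4: successors {5}; p there: 5:F. ✗
5: successors {2, 6}; p there: 2:F, 6:F. ✗
6: successors {1}; p there: 1:F. ✗
Satisfying worlds: {2}.
So Box p fails at the other 5 worlds.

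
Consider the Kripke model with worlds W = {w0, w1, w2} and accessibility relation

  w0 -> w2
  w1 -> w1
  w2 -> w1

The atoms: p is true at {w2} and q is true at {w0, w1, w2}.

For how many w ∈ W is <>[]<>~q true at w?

0

w0: successors {w2}; []<>~q there: w2:F. ✗
w1: successors {w1}; []<>~q there: w1:F. ✗
w2: successors {w1}; []<>~q there: w1:F. ✗
Satisfying worlds: ∅.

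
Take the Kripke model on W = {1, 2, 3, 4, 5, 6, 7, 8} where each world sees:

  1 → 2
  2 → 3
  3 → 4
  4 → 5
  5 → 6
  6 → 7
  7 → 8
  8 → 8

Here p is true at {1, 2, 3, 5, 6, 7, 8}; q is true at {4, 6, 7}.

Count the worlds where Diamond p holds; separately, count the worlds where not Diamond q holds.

For Diamond p:
1: successors {2}; p there: 2:T. ✓
2: successors {3}; p there: 3:T. ✓
3: successors {4}; p there: 4:F. ✗
4: successors {5}; p there: 5:T. ✓
5: successors {6}; p there: 6:T. ✓
6: successors {7}; p there: 7:T. ✓
7: successors {8}; p there: 8:T. ✓
8: successors {8}; p there: 8:T. ✓
— 7 worlds.
For not Diamond q:
1: Diamond q is F. ✓
2: Diamond q is F. ✓
3: Diamond q is T. ✗
4: Diamond q is F. ✓
5: Diamond q is T. ✗
6: Diamond q is T. ✗
7: Diamond q is F. ✓
8: Diamond q is F. ✓
— 5 worlds.

7 and 5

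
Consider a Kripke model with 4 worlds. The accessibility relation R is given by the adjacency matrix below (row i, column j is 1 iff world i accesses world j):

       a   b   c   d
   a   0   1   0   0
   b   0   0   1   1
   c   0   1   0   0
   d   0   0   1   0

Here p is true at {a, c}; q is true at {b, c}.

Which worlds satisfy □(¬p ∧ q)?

{a, c}

a: successors {b}; ¬p ∧ q there: b:T. ✓
b: successors {c, d}; ¬p ∧ q there: c:F, d:F. ✗
c: successors {b}; ¬p ∧ q there: b:T. ✓
d: successors {c}; ¬p ∧ q there: c:F. ✗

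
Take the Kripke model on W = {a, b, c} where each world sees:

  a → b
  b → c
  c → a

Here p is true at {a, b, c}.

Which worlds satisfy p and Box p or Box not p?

{a, b, c}

a: p and Box p is T, Box not p is F. ✓
b: p and Box p is T, Box not p is F. ✓
c: p and Box p is T, Box not p is F. ✓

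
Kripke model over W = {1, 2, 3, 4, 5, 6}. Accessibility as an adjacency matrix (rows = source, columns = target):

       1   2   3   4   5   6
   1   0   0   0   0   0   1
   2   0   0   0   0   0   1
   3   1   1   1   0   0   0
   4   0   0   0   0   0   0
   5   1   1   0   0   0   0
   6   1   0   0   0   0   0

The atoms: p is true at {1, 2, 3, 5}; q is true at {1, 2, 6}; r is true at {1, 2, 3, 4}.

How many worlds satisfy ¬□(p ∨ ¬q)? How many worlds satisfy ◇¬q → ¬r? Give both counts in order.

2 and 5

For ¬□(p ∨ ¬q):
1: □(p ∨ ¬q) is F. ✓
2: □(p ∨ ¬q) is F. ✓
3: □(p ∨ ¬q) is T. ✗
4: □(p ∨ ¬q) is T. ✗
5: □(p ∨ ¬q) is T. ✗
6: □(p ∨ ¬q) is T. ✗
— 2 worlds.
For ◇¬q → ¬r:
1: ◇¬q is F, ¬r is F. ✓
2: ◇¬q is F, ¬r is F. ✓
3: ◇¬q is T, ¬r is F. ✗
4: ◇¬q is F, ¬r is F. ✓
5: ◇¬q is F, ¬r is T. ✓
6: ◇¬q is F, ¬r is T. ✓
— 5 worlds.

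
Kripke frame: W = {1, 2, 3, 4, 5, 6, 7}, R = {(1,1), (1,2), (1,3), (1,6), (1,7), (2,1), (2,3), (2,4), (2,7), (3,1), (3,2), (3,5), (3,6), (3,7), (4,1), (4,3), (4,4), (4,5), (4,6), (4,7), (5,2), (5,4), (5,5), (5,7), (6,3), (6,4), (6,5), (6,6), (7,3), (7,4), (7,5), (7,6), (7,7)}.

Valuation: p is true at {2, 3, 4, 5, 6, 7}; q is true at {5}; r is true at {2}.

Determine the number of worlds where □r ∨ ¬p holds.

1: □r is F, ¬p is T. ✓
2: □r is F, ¬p is F. ✗
3: □r is F, ¬p is F. ✗
4: □r is F, ¬p is F. ✗
5: □r is F, ¬p is F. ✗
6: □r is F, ¬p is F. ✗
7: □r is F, ¬p is F. ✗
Satisfying worlds: {1}.

1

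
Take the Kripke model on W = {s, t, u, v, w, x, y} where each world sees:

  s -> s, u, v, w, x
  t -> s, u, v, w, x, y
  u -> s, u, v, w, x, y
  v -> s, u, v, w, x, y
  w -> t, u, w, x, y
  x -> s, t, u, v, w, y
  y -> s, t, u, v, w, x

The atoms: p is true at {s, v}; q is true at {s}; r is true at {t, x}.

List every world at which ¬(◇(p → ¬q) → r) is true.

{s, u, v, w, y}

s: ◇(p → ¬q) → r is F. ✓
t: ◇(p → ¬q) → r is T. ✗
u: ◇(p → ¬q) → r is F. ✓
v: ◇(p → ¬q) → r is F. ✓
w: ◇(p → ¬q) → r is F. ✓
x: ◇(p → ¬q) → r is T. ✗
y: ◇(p → ¬q) → r is F. ✓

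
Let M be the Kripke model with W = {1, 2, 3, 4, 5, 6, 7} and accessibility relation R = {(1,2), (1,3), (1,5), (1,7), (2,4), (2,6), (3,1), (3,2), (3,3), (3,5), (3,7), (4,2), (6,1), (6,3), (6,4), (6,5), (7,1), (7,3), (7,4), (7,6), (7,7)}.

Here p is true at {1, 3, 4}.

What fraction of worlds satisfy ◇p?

5/7

1: successors {2, 3, 5, 7}; p there: 2:F, 3:T, 5:F, 7:F. ✓
2: successors {4, 6}; p there: 4:T, 6:F. ✓
3: successors {1, 2, 3, 5, 7}; p there: 1:T, 2:F, 3:T, 5:F, 7:F. ✓
4: successors {2}; p there: 2:F. ✗
5: no successors, so ◇p fails. ✗
6: successors {1, 3, 4, 5}; p there: 1:T, 3:T, 4:T, 5:F. ✓
7: successors {1, 3, 4, 6, 7}; p there: 1:T, 3:T, 4:T, 6:F, 7:F. ✓
That's 5 of 7 worlds, so 5/7.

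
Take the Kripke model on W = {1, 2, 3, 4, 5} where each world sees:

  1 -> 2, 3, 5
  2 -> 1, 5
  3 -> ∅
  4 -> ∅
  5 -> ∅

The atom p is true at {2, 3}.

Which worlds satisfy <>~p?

{1, 2}

1: successors {2, 3, 5}; ~p there: 2:F, 3:F, 5:T. ✓
2: successors {1, 5}; ~p there: 1:T, 5:T. ✓
3: no successors, so <>~p fails. ✗
4: no successors, so <>~p fails. ✗
5: no successors, so <>~p fails. ✗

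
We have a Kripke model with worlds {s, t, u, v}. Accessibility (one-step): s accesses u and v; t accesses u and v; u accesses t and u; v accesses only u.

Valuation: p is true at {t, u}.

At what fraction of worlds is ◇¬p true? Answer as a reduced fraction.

1/2

s: successors {u, v}; ¬p there: u:F, v:T. ✓
t: successors {u, v}; ¬p there: u:F, v:T. ✓
u: successors {t, u}; ¬p there: t:F, u:F. ✗
v: successors {u}; ¬p there: u:F. ✗
That's 2 of 4 worlds, so 2/4 = 1/2.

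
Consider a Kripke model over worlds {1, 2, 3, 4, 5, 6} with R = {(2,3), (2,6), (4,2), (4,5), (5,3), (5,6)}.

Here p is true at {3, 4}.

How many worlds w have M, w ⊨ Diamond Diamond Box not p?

1

1: no successors, so Diamond Diamond Box not p fails. ✗
2: successors {3, 6}; Diamond Box not p there: 3:F, 6:F. ✗
3: no successors, so Diamond Diamond Box not p fails. ✗
4: successors {2, 5}; Diamond Box not p there: 2:T, 5:T. ✓
5: successors {3, 6}; Diamond Box not p there: 3:F, 6:F. ✗
6: no successors, so Diamond Diamond Box not p fails. ✗
Satisfying worlds: {4}.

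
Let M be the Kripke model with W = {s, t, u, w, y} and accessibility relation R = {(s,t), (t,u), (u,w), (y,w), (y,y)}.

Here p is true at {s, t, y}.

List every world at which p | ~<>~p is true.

{s, t, w, y}

s: p is T, ~<>~p is T. ✓
t: p is T, ~<>~p is F. ✓
u: p is F, ~<>~p is F. ✗
w: p is F, ~<>~p is T. ✓
y: p is T, ~<>~p is F. ✓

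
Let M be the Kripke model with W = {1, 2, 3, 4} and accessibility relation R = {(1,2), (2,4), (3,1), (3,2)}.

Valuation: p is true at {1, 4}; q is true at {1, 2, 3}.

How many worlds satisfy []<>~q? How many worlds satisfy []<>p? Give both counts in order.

For []<>~q:
1: successors {2}; <>~q there: 2:T. ✓
2: successors {4}; <>~q there: 4:F. ✗
3: successors {1, 2}; <>~q there: 1:F, 2:T. ✗
4: no successors, so []<>~q holds vacuously. ✓
— 2 worlds.
For []<>p:
1: successors {2}; <>p there: 2:T. ✓
2: successors {4}; <>p there: 4:F. ✗
3: successors {1, 2}; <>p there: 1:F, 2:T. ✗
4: no successors, so []<>p holds vacuously. ✓
— 2 worlds.

2 and 2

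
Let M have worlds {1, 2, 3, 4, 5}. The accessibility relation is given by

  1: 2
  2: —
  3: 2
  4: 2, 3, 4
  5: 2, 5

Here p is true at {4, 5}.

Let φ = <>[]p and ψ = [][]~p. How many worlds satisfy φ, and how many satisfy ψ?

4 and 3

For <>[]p:
1: successors {2}; []p there: 2:T. ✓
2: no successors, so <>[]p fails. ✗
3: successors {2}; []p there: 2:T. ✓
4: successors {2, 3, 4}; []p there: 2:T, 3:F, 4:F. ✓
5: successors {2, 5}; []p there: 2:T, 5:F. ✓
— 4 worlds.
For [][]~p:
1: successors {2}; []~p there: 2:T. ✓
2: no successors, so [][]~p holds vacuously. ✓
3: successors {2}; []~p there: 2:T. ✓
4: successors {2, 3, 4}; []~p there: 2:T, 3:T, 4:F. ✗
5: successors {2, 5}; []~p there: 2:T, 5:F. ✗
— 3 worlds.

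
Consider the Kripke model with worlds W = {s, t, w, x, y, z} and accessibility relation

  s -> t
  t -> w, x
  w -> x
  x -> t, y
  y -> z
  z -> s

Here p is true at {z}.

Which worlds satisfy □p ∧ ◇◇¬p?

{y}

s: □p is F, ◇◇¬p is T. ✗
t: □p is F, ◇◇¬p is T. ✗
w: □p is F, ◇◇¬p is T. ✗
x: □p is F, ◇◇¬p is T. ✗
y: □p is T, ◇◇¬p is T. ✓
z: □p is F, ◇◇¬p is T. ✗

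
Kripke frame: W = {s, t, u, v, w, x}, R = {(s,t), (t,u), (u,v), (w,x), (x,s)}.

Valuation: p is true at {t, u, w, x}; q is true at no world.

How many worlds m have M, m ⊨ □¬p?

s: successors {t}; ¬p there: t:F. ✗
t: successors {u}; ¬p there: u:F. ✗
u: successors {v}; ¬p there: v:T. ✓
v: no successors, so □¬p holds vacuously. ✓
w: successors {x}; ¬p there: x:F. ✗
x: successors {s}; ¬p there: s:T. ✓
Satisfying worlds: {u, v, x}.

3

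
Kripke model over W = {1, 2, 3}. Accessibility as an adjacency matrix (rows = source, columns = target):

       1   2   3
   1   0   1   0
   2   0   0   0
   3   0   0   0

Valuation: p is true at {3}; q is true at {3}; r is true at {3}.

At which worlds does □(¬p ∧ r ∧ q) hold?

1: successors {2}; ¬p ∧ r ∧ q there: 2:F. ✗
2: no successors, so □(¬p ∧ r ∧ q) holds vacuously. ✓
3: no successors, so □(¬p ∧ r ∧ q) holds vacuously. ✓

{2, 3}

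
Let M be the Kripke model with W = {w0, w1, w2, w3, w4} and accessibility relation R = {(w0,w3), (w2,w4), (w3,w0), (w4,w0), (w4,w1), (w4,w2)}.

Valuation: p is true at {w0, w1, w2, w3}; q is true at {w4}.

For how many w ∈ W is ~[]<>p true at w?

w0: []<>p is T. ✗
w1: []<>p is T. ✗
w2: []<>p is T. ✗
w3: []<>p is T. ✗
w4: []<>p is F. ✓
Satisfying worlds: {w4}.

1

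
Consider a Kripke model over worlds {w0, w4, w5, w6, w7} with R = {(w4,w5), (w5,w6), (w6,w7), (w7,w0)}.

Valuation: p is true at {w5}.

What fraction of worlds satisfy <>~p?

w0: no successors, so <>~p fails. ✗
w4: successors {w5}; ~p there: w5:F. ✗
w5: successors {w6}; ~p there: w6:T. ✓
w6: successors {w7}; ~p there: w7:T. ✓
w7: successors {w0}; ~p there: w0:T. ✓
That's 3 of 5 worlds, so 3/5.

3/5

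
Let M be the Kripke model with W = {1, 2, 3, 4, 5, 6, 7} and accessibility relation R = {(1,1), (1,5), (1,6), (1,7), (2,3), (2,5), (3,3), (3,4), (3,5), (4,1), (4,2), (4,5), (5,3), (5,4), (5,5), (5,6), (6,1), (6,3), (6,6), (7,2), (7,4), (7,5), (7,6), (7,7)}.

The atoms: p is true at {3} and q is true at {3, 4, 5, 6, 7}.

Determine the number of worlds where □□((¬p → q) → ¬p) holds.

1: successors {1, 5, 6, 7}; □((¬p → q) → ¬p) there: 1:T, 5:F, 6:F, 7:T. ✗
2: successors {3, 5}; □((¬p → q) → ¬p) there: 3:F, 5:F. ✗
3: successors {3, 4, 5}; □((¬p → q) → ¬p) there: 3:F, 4:T, 5:F. ✗
4: successors {1, 2, 5}; □((¬p → q) → ¬p) there: 1:T, 2:F, 5:F. ✗
5: successors {3, 4, 5, 6}; □((¬p → q) → ¬p) there: 3:F, 4:T, 5:F, 6:F. ✗
6: successors {1, 3, 6}; □((¬p → q) → ¬p) there: 1:T, 3:F, 6:F. ✗
7: successors {2, 4, 5, 6, 7}; □((¬p → q) → ¬p) there: 2:F, 4:T, 5:F, 6:F, 7:T. ✗
Satisfying worlds: ∅.

0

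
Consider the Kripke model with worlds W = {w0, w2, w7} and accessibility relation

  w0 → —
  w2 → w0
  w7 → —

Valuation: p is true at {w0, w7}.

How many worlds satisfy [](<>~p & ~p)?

w0: no successors, so [](<>~p & ~p) holds vacuously. ✓
w2: successors {w0}; <>~p & ~p there: w0:F. ✗
w7: no successors, so [](<>~p & ~p) holds vacuously. ✓
Satisfying worlds: {w0, w7}.

2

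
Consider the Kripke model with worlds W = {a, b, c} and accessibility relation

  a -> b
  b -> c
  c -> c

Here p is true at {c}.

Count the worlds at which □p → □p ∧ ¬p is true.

2

a: □p is F, □p ∧ ¬p is F. ✓
b: □p is T, □p ∧ ¬p is T. ✓
c: □p is T, □p ∧ ¬p is F. ✗
Satisfying worlds: {a, b}.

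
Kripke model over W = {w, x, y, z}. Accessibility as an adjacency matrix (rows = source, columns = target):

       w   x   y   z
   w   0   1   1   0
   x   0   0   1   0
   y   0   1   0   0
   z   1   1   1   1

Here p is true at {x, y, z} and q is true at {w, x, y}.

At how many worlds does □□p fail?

1

w: successors {x, y}; □p there: x:T, y:T. ✓
x: successors {y}; □p there: y:T. ✓
y: successors {x}; □p there: x:T. ✓
z: successors {w, x, y, z}; □p there: w:T, x:T, y:T, z:F. ✗
Satisfying worlds: {w, x, y}.
So □□p fails at the other 1 world.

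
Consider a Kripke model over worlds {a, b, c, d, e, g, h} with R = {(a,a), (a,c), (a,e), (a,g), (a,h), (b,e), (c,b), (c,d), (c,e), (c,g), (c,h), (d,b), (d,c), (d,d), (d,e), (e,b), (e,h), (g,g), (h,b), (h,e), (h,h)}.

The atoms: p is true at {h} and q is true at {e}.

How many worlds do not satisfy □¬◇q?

a: successors {a, c, e, g, h}; ¬◇q there: a:F, c:F, e:T, g:T, h:F. ✗
b: successors {e}; ¬◇q there: e:T. ✓
c: successors {b, d, e, g, h}; ¬◇q there: b:F, d:F, e:T, g:T, h:F. ✗
d: successors {b, c, d, e}; ¬◇q there: b:F, c:F, d:F, e:T. ✗
e: successors {b, h}; ¬◇q there: b:F, h:F. ✗
g: successors {g}; ¬◇q there: g:T. ✓
h: successors {b, e, h}; ¬◇q there: b:F, e:T, h:F. ✗
Satisfying worlds: {b, g}.
So □¬◇q fails at the other 5 worlds.

5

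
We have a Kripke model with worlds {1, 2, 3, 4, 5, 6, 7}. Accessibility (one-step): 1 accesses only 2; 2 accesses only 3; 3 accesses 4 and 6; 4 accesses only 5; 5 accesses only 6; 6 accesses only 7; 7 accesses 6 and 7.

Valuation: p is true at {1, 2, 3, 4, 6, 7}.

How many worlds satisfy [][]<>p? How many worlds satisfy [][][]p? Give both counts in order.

For [][]<>p:
1: successors {2}; []<>p there: 2:T. ✓
2: successors {3}; []<>p there: 3:F. ✗
3: successors {4, 6}; []<>p there: 4:T, 6:T. ✓
4: successors {5}; []<>p there: 5:T. ✓
5: successors {6}; []<>p there: 6:T. ✓
6: successors {7}; []<>p there: 7:T. ✓
7: successors {6, 7}; []<>p there: 6:T, 7:T. ✓
— 6 worlds.
For [][][]p:
1: successors {2}; [][]p there: 2:T. ✓
2: successors {3}; [][]p there: 3:F. ✗
3: successors {4, 6}; [][]p there: 4:T, 6:T. ✓
4: successors {5}; [][]p there: 5:T. ✓
5: successors {6}; [][]p there: 6:T. ✓
6: successors {7}; [][]p there: 7:T. ✓
7: successors {6, 7}; [][]p there: 6:T, 7:T. ✓
— 6 worlds.

6 and 6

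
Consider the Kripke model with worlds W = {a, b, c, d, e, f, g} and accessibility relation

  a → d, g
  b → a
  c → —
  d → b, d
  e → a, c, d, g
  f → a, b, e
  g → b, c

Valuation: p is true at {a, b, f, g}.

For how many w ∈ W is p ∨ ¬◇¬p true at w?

a: p is T, ¬◇¬p is F. ✓
b: p is T, ¬◇¬p is T. ✓
c: p is F, ¬◇¬p is T. ✓
d: p is F, ¬◇¬p is F. ✗
e: p is F, ¬◇¬p is F. ✗
f: p is T, ¬◇¬p is F. ✓
g: p is T, ¬◇¬p is F. ✓
Satisfying worlds: {a, b, c, f, g}.

5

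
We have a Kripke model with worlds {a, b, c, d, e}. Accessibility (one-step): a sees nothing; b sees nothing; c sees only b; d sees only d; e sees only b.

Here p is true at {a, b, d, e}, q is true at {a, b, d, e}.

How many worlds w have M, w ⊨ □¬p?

2

a: no successors, so □¬p holds vacuously. ✓
b: no successors, so □¬p holds vacuously. ✓
c: successors {b}; ¬p there: b:F. ✗
d: successors {d}; ¬p there: d:F. ✗
e: successors {b}; ¬p there: b:F. ✗
Satisfying worlds: {a, b}.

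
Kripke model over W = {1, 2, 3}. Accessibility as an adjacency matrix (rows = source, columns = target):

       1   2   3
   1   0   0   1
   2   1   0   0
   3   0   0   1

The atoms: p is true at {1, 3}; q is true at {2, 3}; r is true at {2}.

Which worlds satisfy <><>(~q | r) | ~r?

1: <><>(~q | r) is F, ~r is T. ✓
2: <><>(~q | r) is F, ~r is F. ✗
3: <><>(~q | r) is F, ~r is T. ✓

{1, 3}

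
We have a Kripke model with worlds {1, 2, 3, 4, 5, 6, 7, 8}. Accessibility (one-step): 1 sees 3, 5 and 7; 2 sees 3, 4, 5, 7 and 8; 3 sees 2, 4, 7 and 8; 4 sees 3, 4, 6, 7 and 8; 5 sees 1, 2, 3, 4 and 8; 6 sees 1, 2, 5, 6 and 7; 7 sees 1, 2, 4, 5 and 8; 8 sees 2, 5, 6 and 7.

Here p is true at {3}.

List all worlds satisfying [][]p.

1: successors {3, 5, 7}; []p there: 3:F, 5:F, 7:F. ✗
2: successors {3, 4, 5, 7, 8}; []p there: 3:F, 4:F, 5:F, 7:F, 8:F. ✗
3: successors {2, 4, 7, 8}; []p there: 2:F, 4:F, 7:F, 8:F. ✗
4: successors {3, 4, 6, 7, 8}; []p there: 3:F, 4:F, 6:F, 7:F, 8:F. ✗
5: successors {1, 2, 3, 4, 8}; []p there: 1:F, 2:F, 3:F, 4:F, 8:F. ✗
6: successors {1, 2, 5, 6, 7}; []p there: 1:F, 2:F, 5:F, 6:F, 7:F. ✗
7: successors {1, 2, 4, 5, 8}; []p there: 1:F, 2:F, 4:F, 5:F, 8:F. ✗
8: successors {2, 5, 6, 7}; []p there: 2:F, 5:F, 6:F, 7:F. ✗

∅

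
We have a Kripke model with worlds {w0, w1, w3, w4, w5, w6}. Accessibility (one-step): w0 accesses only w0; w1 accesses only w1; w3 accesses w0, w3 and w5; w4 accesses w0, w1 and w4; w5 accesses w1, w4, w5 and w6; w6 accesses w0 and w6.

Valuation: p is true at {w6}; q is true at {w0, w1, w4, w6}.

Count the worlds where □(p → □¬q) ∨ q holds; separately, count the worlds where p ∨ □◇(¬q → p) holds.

For □(p → □¬q) ∨ q:
w0: □(p → □¬q) is T, q is T. ✓
w1: □(p → □¬q) is T, q is T. ✓
w3: □(p → □¬q) is T, q is F. ✓
w4: □(p → □¬q) is T, q is T. ✓
w5: □(p → □¬q) is F, q is F. ✗
w6: □(p → □¬q) is F, q is T. ✓
— 5 worlds.
For p ∨ □◇(¬q → p):
w0: p is F, □◇(¬q → p) is T. ✓
w1: p is F, □◇(¬q → p) is T. ✓
w3: p is F, □◇(¬q → p) is T. ✓
w4: p is F, □◇(¬q → p) is T. ✓
w5: p is F, □◇(¬q → p) is T. ✓
w6: p is T, □◇(¬q → p) is T. ✓
— 6 worlds.

5 and 6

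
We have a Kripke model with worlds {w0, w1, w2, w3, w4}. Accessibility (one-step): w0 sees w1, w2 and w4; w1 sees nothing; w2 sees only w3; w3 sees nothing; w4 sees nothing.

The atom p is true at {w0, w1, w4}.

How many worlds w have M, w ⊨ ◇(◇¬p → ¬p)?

w0: successors {w1, w2, w4}; ◇¬p → ¬p there: w1:T, w2:T, w4:T. ✓
w1: no successors, so ◇(◇¬p → ¬p) fails. ✗
w2: successors {w3}; ◇¬p → ¬p there: w3:T. ✓
w3: no successors, so ◇(◇¬p → ¬p) fails. ✗
w4: no successors, so ◇(◇¬p → ¬p) fails. ✗
Satisfying worlds: {w0, w2}.

2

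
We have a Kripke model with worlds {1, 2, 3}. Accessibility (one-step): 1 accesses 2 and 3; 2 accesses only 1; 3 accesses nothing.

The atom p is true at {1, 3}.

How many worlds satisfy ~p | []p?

1: ~p is F, []p is F. ✗
2: ~p is T, []p is T. ✓
3: ~p is F, []p is T. ✓
Satisfying worlds: {2, 3}.

2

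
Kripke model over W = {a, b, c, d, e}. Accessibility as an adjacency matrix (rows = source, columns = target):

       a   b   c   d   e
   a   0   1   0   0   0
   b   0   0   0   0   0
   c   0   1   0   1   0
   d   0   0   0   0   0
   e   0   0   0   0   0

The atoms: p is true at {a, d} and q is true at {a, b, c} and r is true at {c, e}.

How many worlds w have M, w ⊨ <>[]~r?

2

a: successors {b}; []~r there: b:T. ✓
b: no successors, so <>[]~r fails. ✗
c: successors {b, d}; []~r there: b:T, d:T. ✓
d: no successors, so <>[]~r fails. ✗
e: no successors, so <>[]~r fails. ✗
Satisfying worlds: {a, c}.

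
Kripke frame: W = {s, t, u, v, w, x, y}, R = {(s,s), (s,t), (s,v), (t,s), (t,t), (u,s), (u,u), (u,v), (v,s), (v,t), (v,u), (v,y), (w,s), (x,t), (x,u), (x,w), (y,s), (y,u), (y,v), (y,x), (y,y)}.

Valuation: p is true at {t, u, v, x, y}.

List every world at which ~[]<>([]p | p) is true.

s: []<>([]p | p) is T. ✗
t: []<>([]p | p) is T. ✗
u: []<>([]p | p) is T. ✗
v: []<>([]p | p) is T. ✗
w: []<>([]p | p) is T. ✗
x: []<>([]p | p) is F. ✓
y: []<>([]p | p) is T. ✗

{x}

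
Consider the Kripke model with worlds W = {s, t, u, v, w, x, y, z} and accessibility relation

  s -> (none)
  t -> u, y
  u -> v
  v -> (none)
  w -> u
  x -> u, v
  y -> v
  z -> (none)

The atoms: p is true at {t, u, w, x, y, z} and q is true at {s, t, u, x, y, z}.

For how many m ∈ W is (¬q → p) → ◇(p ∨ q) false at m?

s: ¬q → p is T, ◇(p ∨ q) is F. ✗
t: ¬q → p is T, ◇(p ∨ q) is T. ✓
u: ¬q → p is T, ◇(p ∨ q) is F. ✗
v: ¬q → p is F, ◇(p ∨ q) is F. ✓
w: ¬q → p is T, ◇(p ∨ q) is T. ✓
x: ¬q → p is T, ◇(p ∨ q) is T. ✓
y: ¬q → p is T, ◇(p ∨ q) is F. ✗
z: ¬q → p is T, ◇(p ∨ q) is F. ✗
Satisfying worlds: {t, v, w, x}.
So (¬q → p) → ◇(p ∨ q) fails at the other 4 worlds.

4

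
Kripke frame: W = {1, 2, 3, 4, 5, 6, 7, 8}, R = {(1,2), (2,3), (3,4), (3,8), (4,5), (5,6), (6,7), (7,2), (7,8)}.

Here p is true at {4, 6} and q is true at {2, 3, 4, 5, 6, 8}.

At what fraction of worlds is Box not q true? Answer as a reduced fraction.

1/4

1: successors {2}; not q there: 2:F. ✗
2: successors {3}; not q there: 3:F. ✗
3: successors {4, 8}; not q there: 4:F, 8:F. ✗
4: successors {5}; not q there: 5:F. ✗
5: successors {6}; not q there: 6:F. ✗
6: successors {7}; not q there: 7:T. ✓
7: successors {2, 8}; not q there: 2:F, 8:F. ✗
8: no successors, so Box not q holds vacuously. ✓
That's 2 of 8 worlds, so 2/8 = 1/4.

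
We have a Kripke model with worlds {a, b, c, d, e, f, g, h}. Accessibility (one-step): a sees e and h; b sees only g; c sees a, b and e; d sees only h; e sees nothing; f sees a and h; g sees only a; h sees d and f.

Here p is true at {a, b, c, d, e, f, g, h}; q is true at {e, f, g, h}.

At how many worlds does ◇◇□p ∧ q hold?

3

a: ◇◇□p is T, q is F. ✗
b: ◇◇□p is T, q is F. ✗
c: ◇◇□p is T, q is F. ✗
d: ◇◇□p is T, q is F. ✗
e: ◇◇□p is F, q is T. ✗
f: ◇◇□p is T, q is T. ✓
g: ◇◇□p is T, q is T. ✓
h: ◇◇□p is T, q is T. ✓
Satisfying worlds: {f, g, h}.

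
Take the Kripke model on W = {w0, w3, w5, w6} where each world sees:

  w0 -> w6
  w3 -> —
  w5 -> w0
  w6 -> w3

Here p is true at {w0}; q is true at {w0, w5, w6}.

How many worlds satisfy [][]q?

3

w0: successors {w6}; []q there: w6:F. ✗
w3: no successors, so [][]q holds vacuously. ✓
w5: successors {w0}; []q there: w0:T. ✓
w6: successors {w3}; []q there: w3:T. ✓
Satisfying worlds: {w3, w5, w6}.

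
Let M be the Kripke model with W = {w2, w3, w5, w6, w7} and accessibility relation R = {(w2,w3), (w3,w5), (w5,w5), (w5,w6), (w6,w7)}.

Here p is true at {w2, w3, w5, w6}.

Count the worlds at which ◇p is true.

w2: successors {w3}; p there: w3:T. ✓
w3: successors {w5}; p there: w5:T. ✓
w5: successors {w5, w6}; p there: w5:T, w6:T. ✓
w6: successors {w7}; p there: w7:F. ✗
w7: no successors, so ◇p fails. ✗
Satisfying worlds: {w2, w3, w5}.

3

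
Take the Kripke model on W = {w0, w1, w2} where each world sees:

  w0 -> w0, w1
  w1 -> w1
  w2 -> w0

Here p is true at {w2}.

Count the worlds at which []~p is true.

w0: successors {w0, w1}; ~p there: w0:T, w1:T. ✓
w1: successors {w1}; ~p there: w1:T. ✓
w2: successors {w0}; ~p there: w0:T. ✓
Satisfying worlds: {w0, w1, w2}.

3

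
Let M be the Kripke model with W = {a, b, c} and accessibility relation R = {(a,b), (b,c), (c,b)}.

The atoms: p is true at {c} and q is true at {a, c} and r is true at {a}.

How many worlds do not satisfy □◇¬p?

2

a: successors {b}; ◇¬p there: b:F. ✗
b: successors {c}; ◇¬p there: c:T. ✓
c: successors {b}; ◇¬p there: b:F. ✗
Satisfying worlds: {b}.
So □◇¬p fails at the other 2 worlds.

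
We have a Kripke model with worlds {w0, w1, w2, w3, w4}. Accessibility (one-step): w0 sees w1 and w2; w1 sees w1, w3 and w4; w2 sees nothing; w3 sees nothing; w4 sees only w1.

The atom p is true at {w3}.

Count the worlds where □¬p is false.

w0: successors {w1, w2}; ¬p there: w1:T, w2:T. ✓
w1: successors {w1, w3, w4}; ¬p there: w1:T, w3:F, w4:T. ✗
w2: no successors, so □¬p holds vacuously. ✓
w3: no successors, so □¬p holds vacuously. ✓
w4: successors {w1}; ¬p there: w1:T. ✓
Satisfying worlds: {w0, w2, w3, w4}.
So □¬p fails at the other 1 world.

1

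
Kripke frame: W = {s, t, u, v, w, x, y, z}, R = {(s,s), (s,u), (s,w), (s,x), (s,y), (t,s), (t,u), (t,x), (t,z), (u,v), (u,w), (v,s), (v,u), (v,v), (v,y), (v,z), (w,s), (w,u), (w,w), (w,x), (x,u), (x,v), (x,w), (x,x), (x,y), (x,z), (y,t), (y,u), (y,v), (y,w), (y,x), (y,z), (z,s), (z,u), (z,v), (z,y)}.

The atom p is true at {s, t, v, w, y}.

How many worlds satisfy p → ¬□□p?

s: p is T, ¬□□p is T. ✓
t: p is T, ¬□□p is T. ✓
u: p is F, ¬□□p is T. ✓
v: p is T, ¬□□p is T. ✓
w: p is T, ¬□□p is T. ✓
x: p is F, ¬□□p is T. ✓
y: p is T, ¬□□p is T. ✓
z: p is F, ¬□□p is T. ✓
Satisfying worlds: {s, t, u, v, w, x, y, z}.

8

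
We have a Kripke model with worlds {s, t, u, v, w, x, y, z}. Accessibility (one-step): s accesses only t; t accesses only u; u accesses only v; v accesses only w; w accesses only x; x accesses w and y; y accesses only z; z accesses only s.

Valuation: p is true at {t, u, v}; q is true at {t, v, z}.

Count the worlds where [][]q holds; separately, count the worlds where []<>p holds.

For [][]q:
s: successors {t}; []q there: t:F. ✗
t: successors {u}; []q there: u:T. ✓
u: successors {v}; []q there: v:F. ✗
v: successors {w}; []q there: w:F. ✗
w: successors {x}; []q there: x:F. ✗
x: successors {w, y}; []q there: w:F, y:T. ✗
y: successors {z}; []q there: z:F. ✗
z: successors {s}; []q there: s:T. ✓
— 2 worlds.
For []<>p:
s: successors {t}; <>p there: t:T. ✓
t: successors {u}; <>p there: u:T. ✓
u: successors {v}; <>p there: v:F. ✗
v: successors {w}; <>p there: w:F. ✗
w: successors {x}; <>p there: x:F. ✗
x: successors {w, y}; <>p there: w:F, y:F. ✗
y: successors {z}; <>p there: z:F. ✗
z: successors {s}; <>p there: s:T. ✓
— 3 worlds.

2 and 3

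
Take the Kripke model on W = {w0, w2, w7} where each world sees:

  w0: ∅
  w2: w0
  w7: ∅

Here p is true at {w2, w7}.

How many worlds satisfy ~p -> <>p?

w0: ~p is T, <>p is F. ✗
w2: ~p is F, <>p is F. ✓
w7: ~p is F, <>p is F. ✓
Satisfying worlds: {w2, w7}.

2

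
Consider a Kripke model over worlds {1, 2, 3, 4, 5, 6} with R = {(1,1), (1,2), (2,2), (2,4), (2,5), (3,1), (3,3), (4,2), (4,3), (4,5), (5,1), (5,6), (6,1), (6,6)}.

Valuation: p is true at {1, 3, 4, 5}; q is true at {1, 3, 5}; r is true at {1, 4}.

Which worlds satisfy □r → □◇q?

1: □r is F, □◇q is T. ✓
2: □r is F, □◇q is T. ✓
3: □r is F, □◇q is T. ✓
4: □r is F, □◇q is T. ✓
5: □r is F, □◇q is T. ✓
6: □r is F, □◇q is T. ✓

{1, 2, 3, 4, 5, 6}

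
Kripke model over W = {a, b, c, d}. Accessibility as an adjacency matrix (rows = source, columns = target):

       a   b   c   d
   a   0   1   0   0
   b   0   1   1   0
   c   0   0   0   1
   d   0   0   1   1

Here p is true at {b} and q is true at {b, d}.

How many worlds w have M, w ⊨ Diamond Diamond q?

4

a: successors {b}; Diamond q there: b:T. ✓
b: successors {b, c}; Diamond q there: b:T, c:T. ✓
c: successors {d}; Diamond q there: d:T. ✓
d: successors {c, d}; Diamond q there: c:T, d:T. ✓
Satisfying worlds: {a, b, c, d}.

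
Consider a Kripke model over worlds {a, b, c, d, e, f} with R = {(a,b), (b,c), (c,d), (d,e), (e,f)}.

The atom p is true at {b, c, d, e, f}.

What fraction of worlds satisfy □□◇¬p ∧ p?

a: □□◇¬p is F, p is F. ✗
b: □□◇¬p is F, p is T. ✗
c: □□◇¬p is F, p is T. ✗
d: □□◇¬p is F, p is T. ✗
e: □□◇¬p is T, p is T. ✓
f: □□◇¬p is T, p is T. ✓
That's 2 of 6 worlds, so 2/6 = 1/3.

1/3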